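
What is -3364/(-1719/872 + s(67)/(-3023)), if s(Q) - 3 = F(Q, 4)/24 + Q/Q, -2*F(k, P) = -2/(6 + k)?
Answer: 121376539506/71175349 ≈ 1705.3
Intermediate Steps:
F(k, P) = 1/(6 + k) (F(k, P) = -(-1)/(6 + k) = 1/(6 + k))
s(Q) = 4 + 1/(24*(6 + Q)) (s(Q) = 3 + (1/((6 + Q)*24) + Q/Q) = 3 + ((1/24)/(6 + Q) + 1) = 3 + (1/(24*(6 + Q)) + 1) = 3 + (1 + 1/(24*(6 + Q))) = 4 + 1/(24*(6 + Q)))
-3364/(-1719/872 + s(67)/(-3023)) = -3364/(-1719/872 + ((577 + 96*67)/(24*(6 + 67)))/(-3023)) = -3364/(-1719*1/872 + ((1/24)*(577 + 6432)/73)*(-1/3023)) = -3364/(-1719/872 + ((1/24)*(1/73)*7009)*(-1/3023)) = -3364/(-1719/872 + (7009/1752)*(-1/3023)) = -3364/(-1719/872 - 7009/5296296) = -3364/(-142350698/72162033) = -3364*(-72162033/142350698) = 121376539506/71175349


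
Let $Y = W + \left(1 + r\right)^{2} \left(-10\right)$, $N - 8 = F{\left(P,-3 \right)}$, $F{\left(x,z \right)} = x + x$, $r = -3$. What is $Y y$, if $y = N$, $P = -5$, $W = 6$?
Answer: $68$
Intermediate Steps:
$F{\left(x,z \right)} = 2 x$
$N = -2$ ($N = 8 + 2 \left(-5\right) = 8 - 10 = -2$)
$Y = -34$ ($Y = 6 + \left(1 - 3\right)^{2} \left(-10\right) = 6 + \left(-2\right)^{2} \left(-10\right) = 6 + 4 \left(-10\right) = 6 - 40 = -34$)
$y = -2$
$Y y = \left(-34\right) \left(-2\right) = 68$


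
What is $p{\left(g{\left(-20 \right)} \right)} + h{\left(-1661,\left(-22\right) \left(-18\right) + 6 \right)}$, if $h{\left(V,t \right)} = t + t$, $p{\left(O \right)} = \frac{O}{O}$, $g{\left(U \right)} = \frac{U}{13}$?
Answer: $805$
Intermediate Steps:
$g{\left(U \right)} = \frac{U}{13}$ ($g{\left(U \right)} = U \frac{1}{13} = \frac{U}{13}$)
$p{\left(O \right)} = 1$
$h{\left(V,t \right)} = 2 t$
$p{\left(g{\left(-20 \right)} \right)} + h{\left(-1661,\left(-22\right) \left(-18\right) + 6 \right)} = 1 + 2 \left(\left(-22\right) \left(-18\right) + 6\right) = 1 + 2 \left(396 + 6\right) = 1 + 2 \cdot 402 = 1 + 804 = 805$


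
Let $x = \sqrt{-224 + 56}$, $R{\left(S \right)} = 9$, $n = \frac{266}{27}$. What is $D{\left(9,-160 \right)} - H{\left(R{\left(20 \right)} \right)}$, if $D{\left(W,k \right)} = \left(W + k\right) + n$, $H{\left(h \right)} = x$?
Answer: $- \frac{3811}{27} - 2 i \sqrt{42} \approx -141.15 - 12.961 i$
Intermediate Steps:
$n = \frac{266}{27}$ ($n = 266 \cdot \frac{1}{27} = \frac{266}{27} \approx 9.8519$)
$x = 2 i \sqrt{42}$ ($x = \sqrt{-168} = 2 i \sqrt{42} \approx 12.961 i$)
$H{\left(h \right)} = 2 i \sqrt{42}$
$D{\left(W,k \right)} = \frac{266}{27} + W + k$ ($D{\left(W,k \right)} = \left(W + k\right) + \frac{266}{27} = \frac{266}{27} + W + k$)
$D{\left(9,-160 \right)} - H{\left(R{\left(20 \right)} \right)} = \left(\frac{266}{27} + 9 - 160\right) - 2 i \sqrt{42} = - \frac{3811}{27} - 2 i \sqrt{42}$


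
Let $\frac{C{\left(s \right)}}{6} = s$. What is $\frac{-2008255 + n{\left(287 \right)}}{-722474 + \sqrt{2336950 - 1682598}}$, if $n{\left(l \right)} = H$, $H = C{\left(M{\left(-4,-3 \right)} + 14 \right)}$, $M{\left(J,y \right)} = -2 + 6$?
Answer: $\frac{725416997839}{260984013162} + \frac{2008147 \sqrt{40897}}{130492006581} \approx 2.7827$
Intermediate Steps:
$M{\left(J,y \right)} = 4$
$C{\left(s \right)} = 6 s$
$H = 108$ ($H = 6 \left(4 + 14\right) = 6 \cdot 18 = 108$)
$n{\left(l \right)} = 108$
$\frac{-2008255 + n{\left(287 \right)}}{-722474 + \sqrt{2336950 - 1682598}} = \frac{-2008255 + 108}{-722474 + \sqrt{2336950 - 1682598}} = - \frac{2008147}{-722474 + \sqrt{654352}} = - \frac{2008147}{-722474 + 4 \sqrt{40897}}$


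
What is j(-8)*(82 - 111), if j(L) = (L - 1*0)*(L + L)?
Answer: -3712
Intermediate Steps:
j(L) = 2*L² (j(L) = (L + 0)*(2*L) = L*(2*L) = 2*L²)
j(-8)*(82 - 111) = (2*(-8)²)*(82 - 111) = (2*64)*(-29) = 128*(-29) = -3712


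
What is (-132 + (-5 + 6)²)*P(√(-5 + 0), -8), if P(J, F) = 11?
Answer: -1441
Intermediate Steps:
(-132 + (-5 + 6)²)*P(√(-5 + 0), -8) = (-132 + (-5 + 6)²)*11 = (-132 + 1²)*11 = (-132 + 1)*11 = -131*11 = -1441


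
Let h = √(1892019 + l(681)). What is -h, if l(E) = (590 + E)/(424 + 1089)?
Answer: -√4331153165234/1513 ≈ -1375.5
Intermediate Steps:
l(E) = 590/1513 + E/1513 (l(E) = (590 + E)/1513 = (590 + E)*(1/1513) = 590/1513 + E/1513)
h = √4331153165234/1513 (h = √(1892019 + (590/1513 + (1/1513)*681)) = √(1892019 + (590/1513 + 681/1513)) = √(1892019 + 1271/1513) = √(2862626018/1513) = √4331153165234/1513 ≈ 1375.5)
-h = -√4331153165234/1513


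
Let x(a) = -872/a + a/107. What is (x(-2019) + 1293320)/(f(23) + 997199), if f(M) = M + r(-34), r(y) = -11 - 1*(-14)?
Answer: 279395816503/215433508425 ≈ 1.2969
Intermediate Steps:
r(y) = 3 (r(y) = -11 + 14 = 3)
x(a) = -872/a + a/107 (x(a) = -872/a + a*(1/107) = -872/a + a/107)
f(M) = 3 + M (f(M) = M + 3 = 3 + M)
(x(-2019) + 1293320)/(f(23) + 997199) = ((-872/(-2019) + (1/107)*(-2019)) + 1293320)/((3 + 23) + 997199) = ((-872*(-1/2019) - 2019/107) + 1293320)/(26 + 997199) = ((872/2019 - 2019/107) + 1293320)/997225 = (-3983057/216033 + 1293320)*(1/997225) = (279395816503/216033)*(1/997225) = 279395816503/215433508425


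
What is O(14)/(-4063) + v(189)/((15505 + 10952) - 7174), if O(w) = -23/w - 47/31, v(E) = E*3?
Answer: 1026251907/34002523786 ≈ 0.030182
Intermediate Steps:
v(E) = 3*E
O(w) = -47/31 - 23/w (O(w) = -23/w - 47*1/31 = -23/w - 47/31 = -47/31 - 23/w)
O(14)/(-4063) + v(189)/((15505 + 10952) - 7174) = (-47/31 - 23/14)/(-4063) + (3*189)/((15505 + 10952) - 7174) = (-47/31 - 23*1/14)*(-1/4063) + 567/(26457 - 7174) = (-47/31 - 23/14)*(-1/4063) + 567/19283 = -1371/434*(-1/4063) + 567*(1/19283) = 1371/1763342 + 567/19283 = 1026251907/34002523786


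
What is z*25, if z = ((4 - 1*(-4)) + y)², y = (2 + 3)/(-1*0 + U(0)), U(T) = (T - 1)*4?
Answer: 18225/16 ≈ 1139.1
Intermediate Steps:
U(T) = -4 + 4*T (U(T) = (-1 + T)*4 = -4 + 4*T)
y = -5/4 (y = (2 + 3)/(-1*0 + (-4 + 4*0)) = 5/(0 + (-4 + 0)) = 5/(0 - 4) = 5/(-4) = 5*(-¼) = -5/4 ≈ -1.2500)
z = 729/16 (z = ((4 - 1*(-4)) - 5/4)² = ((4 + 4) - 5/4)² = (8 - 5/4)² = (27/4)² = 729/16 ≈ 45.563)
z*25 = (729/16)*25 = 18225/16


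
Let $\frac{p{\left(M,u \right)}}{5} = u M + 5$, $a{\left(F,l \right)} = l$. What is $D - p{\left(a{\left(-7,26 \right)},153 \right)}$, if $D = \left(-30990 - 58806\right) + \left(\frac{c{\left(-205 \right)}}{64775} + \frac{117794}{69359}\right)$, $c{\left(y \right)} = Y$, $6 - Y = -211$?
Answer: $- \frac{492894170846722}{4492729225} \approx -1.0971 \cdot 10^{5}$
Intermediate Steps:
$Y = 217$ ($Y = 6 - -211 = 6 + 211 = 217$)
$c{\left(y \right)} = 217$
$D = - \frac{403421468330847}{4492729225}$ ($D = \left(-30990 - 58806\right) + \left(\frac{217}{64775} + \frac{117794}{69359}\right) = -89796 + \left(217 \cdot \frac{1}{64775} + 117794 \cdot \frac{1}{69359}\right) = -89796 + \left(\frac{217}{64775} + \frac{117794}{69359}\right) = -89796 + \frac{7645157253}{4492729225} = - \frac{403421468330847}{4492729225} \approx -89794.0$)
$p{\left(M,u \right)} = 25 + 5 M u$ ($p{\left(M,u \right)} = 5 \left(u M + 5\right) = 5 \left(M u + 5\right) = 5 \left(5 + M u\right) = 25 + 5 M u$)
$D - p{\left(a{\left(-7,26 \right)},153 \right)} = - \frac{403421468330847}{4492729225} - \left(25 + 5 \cdot 26 \cdot 153\right) = - \frac{403421468330847}{4492729225} - \left(25 + 19890\right) = - \frac{403421468330847}{4492729225} - 19915 = - \frac{492894170846722}{4492729225}$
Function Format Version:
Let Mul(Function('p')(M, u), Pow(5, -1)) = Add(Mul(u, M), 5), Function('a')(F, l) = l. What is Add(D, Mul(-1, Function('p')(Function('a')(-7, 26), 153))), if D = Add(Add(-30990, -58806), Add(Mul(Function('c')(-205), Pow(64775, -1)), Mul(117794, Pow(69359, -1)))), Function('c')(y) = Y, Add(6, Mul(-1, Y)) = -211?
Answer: Rational(-492894170846722, 4492729225) ≈ -1.0971e+5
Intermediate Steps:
Y = 217 (Y = Add(6, Mul(-1, -211)) = Add(6, 211) = 217)
Function('c')(y) = 217
D = Rational(-403421468330847, 4492729225) (D = Add(Add(-30990, -58806), Add(Mul(217, Pow(64775, -1)), Mul(117794, Pow(69359, -1)))) = Add(-89796, Add(Mul(217, Rational(1, 64775)), Mul(117794, Rational(1, 69359)))) = Add(-89796, Add(Rational(217, 64775), Rational(117794, 69359))) = Add(-89796, Rational(7645157253, 4492729225)) = Rational(-403421468330847, 4492729225) ≈ -89794.)
Function('p')(M, u) = Add(25, Mul(5, M, u)) (Function('p')(M, u) = Mul(5, Add(Mul(u, M), 5)) = Mul(5, Add(Mul(M, u), 5)) = Mul(5, Add(5, Mul(M, u))) = Add(25, Mul(5, M, u)))
Add(D, Mul(-1, Function('p')(Function('a')(-7, 26), 153))) = Add(Rational(-403421468330847, 4492729225), Mul(-1, Add(25, Mul(5, 26, 153)))) = Add(Rational(-403421468330847, 4492729225), Mul(-1, Add(25, 19890))) = Add(Rational(-403421468330847, 4492729225), Mul(-1, 19915)) = Add(Rational(-403421468330847, 4492729225), -19915) = Rational(-492894170846722, 4492729225)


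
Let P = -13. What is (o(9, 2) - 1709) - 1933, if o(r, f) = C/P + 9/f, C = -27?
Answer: -94521/26 ≈ -3635.4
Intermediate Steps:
o(r, f) = 27/13 + 9/f (o(r, f) = -27/(-13) + 9/f = -27*(-1/13) + 9/f = 27/13 + 9/f)
(o(9, 2) - 1709) - 1933 = ((27/13 + 9/2) - 1709) - 1933 = (171/26 - 1709) - 1933 = -44263/26 - 1933 = -94521/26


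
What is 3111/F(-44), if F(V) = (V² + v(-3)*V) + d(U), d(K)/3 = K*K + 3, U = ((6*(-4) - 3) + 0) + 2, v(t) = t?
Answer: 3111/3952 ≈ 0.78720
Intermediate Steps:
U = -25 (U = ((-24 - 3) + 0) + 2 = (-27 + 0) + 2 = -27 + 2 = -25)
d(K) = 9 + 3*K² (d(K) = 3*(K*K + 3) = 3*(K² + 3) = 3*(3 + K²) = 9 + 3*K²)
F(V) = 1884 + V² - 3*V (F(V) = (V² - 3*V) + (9 + 3*(-25)²) = (V² - 3*V) + (9 + 3*625) = (V² - 3*V) + (9 + 1875) = (V² - 3*V) + 1884 = 1884 + V² - 3*V)
3111/F(-44) = 3111/(1884 + (-44)² - 3*(-44)) = 3111/(1884 + 1936 + 132) = 3111/3952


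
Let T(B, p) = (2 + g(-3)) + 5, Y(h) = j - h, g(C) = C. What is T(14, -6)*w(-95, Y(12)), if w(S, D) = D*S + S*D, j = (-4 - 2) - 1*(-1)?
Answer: 12920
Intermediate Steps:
j = -5 (j = -6 + 1 = -5)
Y(h) = -5 - h
w(S, D) = 2*D*S (w(S, D) = D*S + D*S = 2*D*S)
T(B, p) = 4 (T(B, p) = (2 - 3) + 5 = -1 + 5 = 4)
T(14, -6)*w(-95, Y(12)) = 4*(2*(-5 - 1*12)*(-95)) = 4*(2*(-5 - 12)*(-95)) = 4*(2*(-17)*(-95)) = 4*3230 = 12920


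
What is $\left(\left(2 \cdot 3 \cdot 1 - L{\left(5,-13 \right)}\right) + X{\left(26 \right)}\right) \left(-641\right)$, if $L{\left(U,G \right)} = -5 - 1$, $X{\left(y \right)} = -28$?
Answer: $10256$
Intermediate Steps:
$L{\left(U,G \right)} = -6$
$\left(\left(2 \cdot 3 \cdot 1 - L{\left(5,-13 \right)}\right) + X{\left(26 \right)}\right) \left(-641\right) = \left(\left(2 \cdot 3 \cdot 1 - -6\right) - 28\right) \left(-641\right) = \left(\left(6 \cdot 1 + 6\right) - 28\right) \left(-641\right) = \left(\left(6 + 6\right) - 28\right) \left(-641\right) = \left(12 - 28\right) \left(-641\right) = \left(-16\right) \left(-641\right) = 10256$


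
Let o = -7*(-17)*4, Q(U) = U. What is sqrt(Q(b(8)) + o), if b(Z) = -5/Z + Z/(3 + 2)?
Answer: sqrt(190790)/20 ≈ 21.840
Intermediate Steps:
b(Z) = -5/Z + Z/5
o = 476 (o = 119*4 = 476)
sqrt(Q(b(8)) + o) = sqrt((-5/8 + (1/5)*8) + 476) = sqrt((-5*1/8 + 8/5) + 476) = sqrt((-5/8 + 8/5) + 476) = sqrt(39/40 + 476) = sqrt(19079/40) = sqrt(190790)/20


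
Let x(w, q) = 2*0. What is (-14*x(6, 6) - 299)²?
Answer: 89401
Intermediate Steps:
x(w, q) = 0
(-14*x(6, 6) - 299)² = (-14*0 - 299)² = (0 - 299)² = (-299)² = 89401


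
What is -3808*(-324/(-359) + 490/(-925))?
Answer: -94278464/66415 ≈ -1419.5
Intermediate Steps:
-3808*(-324/(-359) + 490/(-925)) = -3808*(-324*(-1/359) + 490*(-1/925)) = -3808*(324/359 - 98/185) = -3808*24758/66415 = -94278464/66415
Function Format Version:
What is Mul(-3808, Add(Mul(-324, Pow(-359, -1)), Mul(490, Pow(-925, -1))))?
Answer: Rational(-94278464, 66415) ≈ -1419.5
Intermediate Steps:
Mul(-3808, Add(Mul(-324, Pow(-359, -1)), Mul(490, Pow(-925, -1)))) = Mul(-3808, Add(Mul(-324, Rational(-1, 359)), Mul(490, Rational(-1, 925)))) = Mul(-3808, Add(Rational(324, 359), Rational(-98, 185))) = Mul(-3808, Rational(24758, 66415)) = Rational(-94278464, 66415)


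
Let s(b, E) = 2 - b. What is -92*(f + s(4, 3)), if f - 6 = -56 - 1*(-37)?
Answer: 1380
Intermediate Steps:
f = -13 (f = 6 + (-56 - 1*(-37)) = 6 + (-56 + 37) = 6 - 19 = -13)
-92*(f + s(4, 3)) = -92*(-13 + (2 - 1*4)) = -92*(-13 + (2 - 4)) = -92*(-13 - 2) = -92*(-15) = 1380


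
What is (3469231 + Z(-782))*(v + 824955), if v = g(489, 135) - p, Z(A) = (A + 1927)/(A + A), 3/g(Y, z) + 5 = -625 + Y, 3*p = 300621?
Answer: 10871909407856385/4324 ≈ 2.5143e+12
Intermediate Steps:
p = 100207 (p = (1/3)*300621 = 100207)
g(Y, z) = 3/(-630 + Y) (g(Y, z) = 3/(-5 + (-625 + Y)) = 3/(-630 + Y))
Z(A) = (1927 + A)/(2*A) (Z(A) = (1927 + A)/((2*A)) = (1927 + A)*(1/(2*A)) = (1927 + A)/(2*A))
v = -4709730/47 (v = 3/(-630 + 489) - 1*100207 = 3/(-141) - 100207 = 3*(-1/141) - 100207 = -1/47 - 100207 = -4709730/47 ≈ -1.0021e+5)
(3469231 + Z(-782))*(v + 824955) = (3469231 + (1/2)*(1927 - 782)/(-782))*(-4709730/47 + 824955) = (3469231 + (1/2)*(-1/782)*1145)*(34063155/47) = (3469231 - 1145/1564)*(34063155/47) = (5425876139/1564)*(34063155/47) = 10871909407856385/4324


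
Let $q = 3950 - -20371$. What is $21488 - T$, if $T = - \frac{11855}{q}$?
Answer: $\frac{522621503}{24321} \approx 21489.0$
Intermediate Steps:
$q = 24321$ ($q = 3950 + 20371 = 24321$)
$T = - \frac{11855}{24321} \approx -0.48744$
$21488 - T = 21488 - - \frac{11855}{24321} = 21488 + \frac{11855}{24321} = \frac{522621503}{24321}$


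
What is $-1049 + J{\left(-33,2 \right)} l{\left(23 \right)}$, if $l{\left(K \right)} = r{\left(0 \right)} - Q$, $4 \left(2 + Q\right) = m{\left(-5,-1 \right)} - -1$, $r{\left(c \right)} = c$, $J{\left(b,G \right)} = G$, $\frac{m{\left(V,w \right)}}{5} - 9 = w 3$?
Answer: $- \frac{2121}{2} \approx -1060.5$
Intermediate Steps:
$m{\left(V,w \right)} = 45 + 15 w$ ($m{\left(V,w \right)} = 45 + 5 w 3 = 45 + 5 \cdot 3 w = 45 + 15 w$)
$Q = \frac{23}{4}$ ($Q = -2 + \frac{\left(45 + 15 \left(-1\right)\right) - -1}{4} = -2 + \frac{\left(45 - 15\right) + 1}{4} = -2 + \frac{30 + 1}{4} = -2 + \frac{1}{4} \cdot 31 = -2 + \frac{31}{4} = \frac{23}{4} \approx 5.75$)
$l{\left(K \right)} = - \frac{23}{4}$ ($l{\left(K \right)} = 0 - \frac{23}{4} = - \frac{23}{4}$)
$-1049 + J{\left(-33,2 \right)} l{\left(23 \right)} = -1049 + 2 \left(- \frac{23}{4}\right) = -1049 - \frac{23}{2} = - \frac{2121}{2}$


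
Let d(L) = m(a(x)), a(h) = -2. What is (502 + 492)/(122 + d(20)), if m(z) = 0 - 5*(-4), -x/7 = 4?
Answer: 7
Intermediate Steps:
x = -28 (x = -7*4 = -28)
m(z) = 20 (m(z) = 0 - 1*(-20) = 0 + 20 = 20)
d(L) = 20
(502 + 492)/(122 + d(20)) = (502 + 492)/(122 + 20) = 994/142 = 994*(1/142) = 7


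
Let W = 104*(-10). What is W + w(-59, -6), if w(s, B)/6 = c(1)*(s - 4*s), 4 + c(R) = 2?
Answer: -3164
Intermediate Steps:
W = -1040
c(R) = -2 (c(R) = -4 + 2 = -2)
w(s, B) = 36*s (w(s, B) = 6*(-2*(s - 4*s)) = 6*(-(-6)*s) = 6*(6*s) = 36*s)
W + w(-59, -6) = -1040 + 36*(-59) = -1040 - 2124 = -3164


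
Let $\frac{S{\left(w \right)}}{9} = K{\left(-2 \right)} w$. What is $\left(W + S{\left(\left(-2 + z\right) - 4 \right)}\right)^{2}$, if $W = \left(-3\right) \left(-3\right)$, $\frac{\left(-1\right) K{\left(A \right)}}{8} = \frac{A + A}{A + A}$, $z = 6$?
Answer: $81$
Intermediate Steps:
$K{\left(A \right)} = -8$ ($K{\left(A \right)} = - 8 \frac{A + A}{A + A} = - 8 \frac{2 A}{2 A} = - 8 \cdot 2 A \frac{1}{2 A} = \left(-8\right) 1 = -8$)
$S{\left(w \right)} = - 72 w$ ($S{\left(w \right)} = 9 \left(- 8 w\right) = - 72 w$)
$W = 9$
$\left(W + S{\left(\left(-2 + z\right) - 4 \right)}\right)^{2} = \left(9 - 72 \left(\left(-2 + 6\right) - 4\right)\right)^{2} = \left(9 - 72 \left(4 - 4\right)\right)^{2} = \left(9 - 0\right)^{2} = \left(9 + 0\right)^{2} = 9^{2} = 81$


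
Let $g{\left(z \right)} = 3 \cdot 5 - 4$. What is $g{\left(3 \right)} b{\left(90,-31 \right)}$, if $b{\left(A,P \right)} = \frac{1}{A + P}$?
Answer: $\frac{11}{59} \approx 0.18644$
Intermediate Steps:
$g{\left(z \right)} = 11$ ($g{\left(z \right)} = 15 - 4 = 11$)
$g{\left(3 \right)} b{\left(90,-31 \right)} = \frac{11}{90 - 31} = \frac{11}{59}$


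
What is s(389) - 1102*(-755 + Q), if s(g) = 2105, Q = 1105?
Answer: -383595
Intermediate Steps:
s(389) - 1102*(-755 + Q) = 2105 - 1102*(-755 + 1105) = 2105 - 1102*350 = 2105 - 385700 = -383595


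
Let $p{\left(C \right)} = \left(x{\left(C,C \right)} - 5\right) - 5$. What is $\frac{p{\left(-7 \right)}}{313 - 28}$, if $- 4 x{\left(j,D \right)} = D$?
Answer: $- \frac{11}{380} \approx -0.028947$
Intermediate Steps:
$x{\left(j,D \right)} = - \frac{D}{4}$
$p{\left(C \right)} = -10 - \frac{C}{4}$ ($p{\left(C \right)} = \left(- \frac{C}{4} - 5\right) - 5 = \left(-5 - \frac{C}{4}\right) - 5 = -10 - \frac{C}{4}$)
$\frac{p{\left(-7 \right)}}{313 - 28} = \frac{-10 - - \frac{7}{4}}{313 - 28} = \frac{-10 + \frac{7}{4}}{285} = \frac{1}{285} \left(- \frac{33}{4}\right) = - \frac{11}{380}$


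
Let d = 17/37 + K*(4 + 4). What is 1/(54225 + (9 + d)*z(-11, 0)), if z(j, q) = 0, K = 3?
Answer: 1/54225 ≈ 1.8442e-5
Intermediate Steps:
d = 905/37 (d = 17/37 + 3*(4 + 4) = 17*(1/37) + 3*8 = 17/37 + 24 = 905/37 ≈ 24.459)
1/(54225 + (9 + d)*z(-11, 0)) = 1/(54225 + (9 + 905/37)*0) = 1/(54225 + (1238/37)*0) = 1/(54225 + 0) = 1/54225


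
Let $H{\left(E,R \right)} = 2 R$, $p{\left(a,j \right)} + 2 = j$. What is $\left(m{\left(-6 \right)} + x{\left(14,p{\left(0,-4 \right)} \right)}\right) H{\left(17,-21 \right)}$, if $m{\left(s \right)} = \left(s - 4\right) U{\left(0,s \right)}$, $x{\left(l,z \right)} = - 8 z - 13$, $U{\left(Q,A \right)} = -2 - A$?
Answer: $210$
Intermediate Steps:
$p{\left(a,j \right)} = -2 + j$
$x{\left(l,z \right)} = -13 - 8 z$
$m{\left(s \right)} = \left(-4 + s\right) \left(-2 - s\right)$ ($m{\left(s \right)} = \left(s - 4\right) \left(-2 - s\right) = \left(-4 + s\right) \left(-2 - s\right)$)
$\left(m{\left(-6 \right)} + x{\left(14,p{\left(0,-4 \right)} \right)}\right) H{\left(17,-21 \right)} = \left(- \left(-4 - 6\right) \left(2 - 6\right) - \left(13 + 8 \left(-2 - 4\right)\right)\right) 2 \left(-21\right) = \left(\left(-1\right) \left(-10\right) \left(-4\right) - -35\right) \left(-42\right) = \left(-40 + \left(-13 + 48\right)\right) \left(-42\right) = \left(-40 + 35\right) \left(-42\right) = \left(-5\right) \left(-42\right) = 210$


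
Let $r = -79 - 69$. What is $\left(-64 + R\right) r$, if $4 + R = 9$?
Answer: $8732$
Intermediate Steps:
$R = 5$ ($R = -4 + 9 = 5$)
$r = -148$ ($r = -79 - 69 = -148$)
$\left(-64 + R\right) r = \left(-64 + 5\right) \left(-148\right) = \left(-59\right) \left(-148\right) = 8732$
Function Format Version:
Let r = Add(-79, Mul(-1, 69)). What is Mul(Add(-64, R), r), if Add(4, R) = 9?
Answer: 8732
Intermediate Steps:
R = 5 (R = Add(-4, 9) = 5)
r = -148 (r = Add(-79, -69) = -148)
Mul(Add(-64, R), r) = Mul(Add(-64, 5), -148) = Mul(-59, -148) = 8732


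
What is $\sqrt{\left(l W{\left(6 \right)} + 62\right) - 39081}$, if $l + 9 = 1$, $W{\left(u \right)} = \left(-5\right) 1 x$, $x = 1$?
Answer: $3 i \sqrt{4331} \approx 197.43 i$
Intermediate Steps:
$W{\left(u \right)} = -5$ ($W{\left(u \right)} = \left(-5\right) 1 \cdot 1 = \left(-5\right) 1 = -5$)
$l = -8$ ($l = -9 + 1 = -8$)
$\sqrt{\left(l W{\left(6 \right)} + 62\right) - 39081} = \sqrt{\left(\left(-8\right) \left(-5\right) + 62\right) - 39081} = \sqrt{\left(40 + 62\right) - 39081} = \sqrt{102 - 39081} = \sqrt{-38979} = 3 i \sqrt{4331}$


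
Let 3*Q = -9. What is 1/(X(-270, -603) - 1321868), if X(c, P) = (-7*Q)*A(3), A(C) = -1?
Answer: -1/1321889 ≈ -7.5649e-7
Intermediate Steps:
Q = -3 (Q = (1/3)*(-9) = -3)
X(c, P) = -21 (X(c, P) = -7*(-3)*(-1) = 21*(-1) = -21)
1/(X(-270, -603) - 1321868) = 1/(-21 - 1321868) = 1/(-1321889) = -1/1321889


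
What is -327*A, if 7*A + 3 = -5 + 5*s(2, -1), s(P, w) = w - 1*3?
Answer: 1308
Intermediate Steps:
s(P, w) = -3 + w (s(P, w) = w - 3 = -3 + w)
A = -4 (A = -3/7 + (-5 + 5*(-3 - 1))/7 = -3/7 + (-5 + 5*(-4))/7 = -3/7 + (-5 - 20)/7 = -3/7 + (⅐)*(-25) = -3/7 - 25/7 = -4)
-327*A = -327*(-4) = 1308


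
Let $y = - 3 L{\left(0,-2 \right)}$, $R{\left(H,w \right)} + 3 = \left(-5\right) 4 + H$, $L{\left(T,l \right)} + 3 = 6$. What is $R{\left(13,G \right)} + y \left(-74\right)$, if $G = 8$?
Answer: $656$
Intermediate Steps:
$L{\left(T,l \right)} = 3$ ($L{\left(T,l \right)} = -3 + 6 = 3$)
$R{\left(H,w \right)} = -23 + H$ ($R{\left(H,w \right)} = -3 + \left(\left(-5\right) 4 + H\right) = -3 + \left(-20 + H\right) = -23 + H$)
$y = -9$ ($y = \left(-3\right) 3 = -9$)
$R{\left(13,G \right)} + y \left(-74\right) = \left(-23 + 13\right) - -666 = -10 + 666 = 656$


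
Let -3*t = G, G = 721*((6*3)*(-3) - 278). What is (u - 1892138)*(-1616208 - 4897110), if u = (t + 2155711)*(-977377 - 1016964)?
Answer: 29038680755525698614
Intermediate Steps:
G = -239372 (G = 721*(18*(-3) - 278) = 721*(-54 - 278) = 721*(-332) = -239372)
t = 239372/3 (t = -⅓*(-239372) = 239372/3 ≈ 79791.)
u = -13375057888205/3 (u = (239372/3 + 2155711)*(-977377 - 1016964) = (6706505/3)*(-1994341) = -13375057888205/3 ≈ -4.4584e+12)
(u - 1892138)*(-1616208 - 4897110) = (-13375057888205/3 - 1892138)*(-1616208 - 4897110) = -13375063564619/3*(-6513318) = 29038680755525698614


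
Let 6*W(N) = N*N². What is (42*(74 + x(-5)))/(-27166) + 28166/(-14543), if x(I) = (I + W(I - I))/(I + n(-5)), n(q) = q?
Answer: -810662603/395075138 ≈ -2.0519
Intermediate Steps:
W(N) = N³/6 (W(N) = (N*N²)/6 = N³/6)
x(I) = I/(-5 + I) (x(I) = (I + (I - I)³/6)/(I - 5) = (I + (⅙)*0³)/(-5 + I) = (I + (⅙)*0)/(-5 + I) = (I + 0)/(-5 + I) = I/(-5 + I))
(42*(74 + x(-5)))/(-27166) + 28166/(-14543) = (42*(74 - 5/(-5 - 5)))/(-27166) + 28166/(-14543) = (42*(74 - 5/(-10)))*(-1/27166) + 28166*(-1/14543) = (42*(74 - 5*(-⅒)))*(-1/27166) - 28166/14543 = (42*(74 + ½))*(-1/27166) - 28166/14543 = (42*(149/2))*(-1/27166) - 28166/14543 = 3129*(-1/27166) - 28166/14543 = -3129/27166 - 28166/14543 = -810662603/395075138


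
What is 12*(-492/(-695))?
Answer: 5904/695 ≈ 8.4950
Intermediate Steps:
12*(-492/(-695)) = 12*(-492*(-1/695)) = 12*(492/695) = 5904/695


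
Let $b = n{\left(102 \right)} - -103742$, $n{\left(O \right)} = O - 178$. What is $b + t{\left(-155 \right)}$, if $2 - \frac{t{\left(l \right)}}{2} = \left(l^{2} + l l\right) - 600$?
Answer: $8770$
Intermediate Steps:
$n{\left(O \right)} = -178 + O$
$t{\left(l \right)} = 1204 - 4 l^{2}$ ($t{\left(l \right)} = 4 - 2 \left(\left(l^{2} + l l\right) - 600\right) = 4 - 2 \left(\left(l^{2} + l^{2}\right) - 600\right) = 4 - 2 \left(2 l^{2} - 600\right) = 4 - 2 \left(-600 + 2 l^{2}\right) = 4 - \left(-1200 + 4 l^{2}\right) = 1204 - 4 l^{2}$)
$b = 103666$ ($b = \left(-178 + 102\right) - -103742 = -76 + 103742 = 103666$)
$b + t{\left(-155 \right)} = 103666 + \left(1204 - 4 \left(-155\right)^{2}\right) = 103666 + \left(1204 - 96100\right) = 103666 - 94896 = 8770$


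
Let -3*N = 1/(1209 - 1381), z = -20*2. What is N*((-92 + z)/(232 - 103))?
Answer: -11/5547 ≈ -0.0019831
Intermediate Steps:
z = -40
N = 1/516 (N = -1/(3*(1209 - 1381)) = -1/3/(-172) = -1/3*(-1/172) = 1/516 ≈ 0.0019380)
N*((-92 + z)/(232 - 103)) = ((-92 - 40)/(232 - 103))/516 = (-132/129)/516 = (-132*1/129)/516 = (1/516)*(-44/43) = -11/5547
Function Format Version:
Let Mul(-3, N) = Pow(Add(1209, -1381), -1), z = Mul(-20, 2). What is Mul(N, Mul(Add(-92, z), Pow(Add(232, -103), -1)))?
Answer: Rational(-11, 5547) ≈ -0.0019831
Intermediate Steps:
z = -40
N = Rational(1, 516) (N = Mul(Rational(-1, 3), Pow(Add(1209, -1381), -1)) = Mul(Rational(-1, 3), Pow(-172, -1)) = Mul(Rational(-1, 3), Rational(-1, 172)) = Rational(1, 516) ≈ 0.0019380)
Mul(N, Mul(Add(-92, z), Pow(Add(232, -103), -1))) = Mul(Rational(1, 516), Mul(Add(-92, -40), Pow(Add(232, -103), -1))) = Mul(Rational(1, 516), Mul(-132, Pow(129, -1))) = Mul(Rational(1, 516), Mul(-132, Rational(1, 129))) = Mul(Rational(1, 516), Rational(-44, 43)) = Rational(-11, 5547)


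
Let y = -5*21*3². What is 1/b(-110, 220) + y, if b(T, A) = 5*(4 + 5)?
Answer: -42524/45 ≈ -944.98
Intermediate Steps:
b(T, A) = 45 (b(T, A) = 5*9 = 45)
y = -945 (y = -105*9 = -945)
1/b(-110, 220) + y = 1/45 - 945 = -42524/45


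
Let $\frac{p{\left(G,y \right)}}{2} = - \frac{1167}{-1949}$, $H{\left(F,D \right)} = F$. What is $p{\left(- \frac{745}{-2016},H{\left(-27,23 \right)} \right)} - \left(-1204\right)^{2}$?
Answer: $- \frac{2825299250}{1949} \approx -1.4496 \cdot 10^{6}$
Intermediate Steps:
$p{\left(G,y \right)} = \frac{2334}{1949}$ ($p{\left(G,y \right)} = 2 \left(- \frac{1167}{-1949}\right) = 2 \left(\left(-1167\right) \left(- \frac{1}{1949}\right)\right) = 2 \cdot \frac{1167}{1949} = \frac{2334}{1949}$)
$p{\left(- \frac{745}{-2016},H{\left(-27,23 \right)} \right)} - \left(-1204\right)^{2} = \frac{2334}{1949} - \left(-1204\right)^{2} = \frac{2334}{1949} - 1449616 = - \frac{2825299250}{1949}$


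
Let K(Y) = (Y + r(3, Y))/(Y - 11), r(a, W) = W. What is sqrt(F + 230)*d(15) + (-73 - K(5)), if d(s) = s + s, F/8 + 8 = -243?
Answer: -214/3 + 30*I*sqrt(1778) ≈ -71.333 + 1265.0*I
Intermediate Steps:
F = -2008 (F = -64 + 8*(-243) = -64 - 1944 = -2008)
d(s) = 2*s
K(Y) = 2*Y/(-11 + Y) (K(Y) = (Y + Y)/(Y - 11) = (2*Y)/(-11 + Y) = 2*Y/(-11 + Y))
sqrt(F + 230)*d(15) + (-73 - K(5)) = sqrt(-2008 + 230)*(2*15) + (-73 - 2*5/(-11 + 5)) = sqrt(-1778)*30 + (-73 - 2*5/(-6)) = (I*sqrt(1778))*30 + (-73 - 2*5*(-1)/6) = 30*I*sqrt(1778) + (-73 - 1*(-5/3)) = 30*I*sqrt(1778) + (-73 + 5/3) = 30*I*sqrt(1778) - 214/3 = -214/3 + 30*I*sqrt(1778)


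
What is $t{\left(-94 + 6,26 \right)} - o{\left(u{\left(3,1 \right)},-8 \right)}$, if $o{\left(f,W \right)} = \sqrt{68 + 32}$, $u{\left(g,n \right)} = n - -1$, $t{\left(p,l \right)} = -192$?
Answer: $-202$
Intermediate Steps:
$u{\left(g,n \right)} = 1 + n$ ($u{\left(g,n \right)} = n + 1 = 1 + n$)
$o{\left(f,W \right)} = 10$ ($o{\left(f,W \right)} = \sqrt{100} = 10$)
$t{\left(-94 + 6,26 \right)} - o{\left(u{\left(3,1 \right)},-8 \right)} = -192 - 10 = -202$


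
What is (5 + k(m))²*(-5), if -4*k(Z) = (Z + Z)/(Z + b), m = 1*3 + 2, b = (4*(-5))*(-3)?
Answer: -83205/676 ≈ -123.08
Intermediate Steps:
b = 60 (b = -20*(-3) = 60)
m = 5 (m = 3 + 2 = 5)
k(Z) = -Z/(2*(60 + Z)) (k(Z) = -(Z + Z)/(4*(Z + 60)) = -2*Z/(4*(60 + Z)) = -Z/(2*(60 + Z)))
(5 + k(m))²*(-5) = (5 - 1*5/(120 + 2*5))²*(-5) = (5 - 1*5/(120 + 10))²*(-5) = (5 - 1*5/130)²*(-5) = (5 - 1*5*1/130)²*(-5) = (5 - 1/26)²*(-5) = (129/26)²*(-5) = (16641/676)*(-5) = -83205/676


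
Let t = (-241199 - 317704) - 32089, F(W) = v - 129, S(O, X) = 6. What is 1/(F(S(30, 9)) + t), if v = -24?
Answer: -1/591145 ≈ -1.6916e-6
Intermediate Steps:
F(W) = -153 (F(W) = -24 - 129 = -153)
t = -590992 (t = -558903 - 32089 = -590992)
1/(F(S(30, 9)) + t) = 1/(-153 - 590992) = 1/(-591145) = -1/591145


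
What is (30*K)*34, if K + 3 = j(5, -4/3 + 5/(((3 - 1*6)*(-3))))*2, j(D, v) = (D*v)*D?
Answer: -128180/3 ≈ -42727.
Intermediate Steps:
j(D, v) = v*D²
K = -377/9 (K = -3 + ((-4/3 + 5/(((3 - 1*6)*(-3))))*5²)*2 = -3 + ((-4*⅓ + 5/(((3 - 6)*(-3))))*25)*2 = -3 + ((-4/3 + 5/((-3*(-3))))*25)*2 = -3 + ((-4/3 + 5/9)*25)*2 = -3 - 7/9*25*2 = -3 - 175/9*2 = -3 - 350/9 = -377/9 ≈ -41.889)
(30*K)*34 = (30*(-377/9))*34 = -3770/3*34 = -128180/3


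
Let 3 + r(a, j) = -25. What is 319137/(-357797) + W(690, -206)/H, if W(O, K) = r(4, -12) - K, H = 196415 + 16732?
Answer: -6178127843/6933032469 ≈ -0.89112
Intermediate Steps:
r(a, j) = -28 (r(a, j) = -3 - 25 = -28)
H = 213147
W(O, K) = -28 - K
319137/(-357797) + W(690, -206)/H = 319137/(-357797) + (-28 - 1*(-206))/213147 = 319137*(-1/357797) + (-28 + 206)*(1/213147) = -319137/357797 + 178*(1/213147) = -319137/357797 + 178/213147 = -6178127843/6933032469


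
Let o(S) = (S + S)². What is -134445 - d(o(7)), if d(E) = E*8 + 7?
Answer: -136020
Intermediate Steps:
o(S) = 4*S² (o(S) = (2*S)² = 4*S²)
d(E) = 7 + 8*E (d(E) = 8*E + 7 = 7 + 8*E)
-134445 - d(o(7)) = -134445 - (7 + 8*(4*7²)) = -134445 - (7 + 8*(4*49)) = -134445 - (7 + 8*196) = -134445 - (7 + 1568) = -134445 - 1*1575 = -134445 - 1575 = -136020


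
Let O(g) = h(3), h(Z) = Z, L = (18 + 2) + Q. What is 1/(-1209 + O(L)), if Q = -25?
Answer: -1/1206 ≈ -0.00082919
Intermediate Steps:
L = -5 (L = (18 + 2) - 25 = 20 - 25 = -5)
O(g) = 3
1/(-1209 + O(L)) = 1/(-1209 + 3) = 1/(-1206) = -1/1206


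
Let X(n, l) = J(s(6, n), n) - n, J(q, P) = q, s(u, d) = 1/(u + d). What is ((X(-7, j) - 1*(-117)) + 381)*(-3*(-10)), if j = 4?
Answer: 15120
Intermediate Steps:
s(u, d) = 1/(d + u)
X(n, l) = 1/(6 + n) - n (X(n, l) = 1/(n + 6) - n = 1/(6 + n) - n)
((X(-7, j) - 1*(-117)) + 381)*(-3*(-10)) = (((1 - 1*(-7)*(6 - 7))/(6 - 7) - 1*(-117)) + 381)*(-3*(-10)) = (((1 - 1*(-7)*(-1))/(-1) + 117) + 381)*30 = ((-(1 - 7) + 117) + 381)*30 = ((-1*(-6) + 117) + 381)*30 = ((6 + 117) + 381)*30 = (123 + 381)*30 = 504*30 = 15120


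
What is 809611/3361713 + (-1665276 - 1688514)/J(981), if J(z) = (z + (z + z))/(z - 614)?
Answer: -459747952514213/1099280151 ≈ -4.1823e+5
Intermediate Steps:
J(z) = 3*z/(-614 + z) (J(z) = (z + 2*z)/(-614 + z) = (3*z)/(-614 + z) = 3*z/(-614 + z))
809611/3361713 + (-1665276 - 1688514)/J(981) = 809611/3361713 + (-1665276 - 1688514)/((3*981/(-614 + 981))) = 809611*(1/3361713) - 3353790/(3*981/367) = 809611/3361713 - 3353790/(3*981*(1/367)) = 809611/3361713 - 3353790/2943/367 = 809611/3361713 - 3353790*367/2943 = 809611/3361713 - 410280310/981 = -459747952514213/1099280151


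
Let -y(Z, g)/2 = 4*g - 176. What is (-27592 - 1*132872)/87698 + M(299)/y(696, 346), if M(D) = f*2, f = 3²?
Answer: -97314897/52969592 ≈ -1.8372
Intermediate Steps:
f = 9
y(Z, g) = 352 - 8*g (y(Z, g) = -2*(4*g - 176) = -2*(-176 + 4*g) = 352 - 8*g)
M(D) = 18 (M(D) = 9*2 = 18)
(-27592 - 1*132872)/87698 + M(299)/y(696, 346) = (-27592 - 1*132872)/87698 + 18/(352 - 8*346) = (-27592 - 132872)*(1/87698) + 18/(352 - 2768) = -160464*1/87698 + 18/(-2416) = -80232/43849 + 18*(-1/2416) = -80232/43849 - 9/1208 = -97314897/52969592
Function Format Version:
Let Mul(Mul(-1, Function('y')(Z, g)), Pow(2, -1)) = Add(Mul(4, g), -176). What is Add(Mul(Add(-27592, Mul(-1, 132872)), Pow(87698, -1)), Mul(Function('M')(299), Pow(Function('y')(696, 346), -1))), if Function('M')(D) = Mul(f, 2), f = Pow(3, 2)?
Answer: Rational(-97314897, 52969592) ≈ -1.8372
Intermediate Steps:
f = 9
Function('y')(Z, g) = Add(352, Mul(-8, g)) (Function('y')(Z, g) = Mul(-2, Add(Mul(4, g), -176)) = Mul(-2, Add(-176, Mul(4, g))) = Add(352, Mul(-8, g)))
Function('M')(D) = 18 (Function('M')(D) = Mul(9, 2) = 18)
Add(Mul(Add(-27592, Mul(-1, 132872)), Pow(87698, -1)), Mul(Function('M')(299), Pow(Function('y')(696, 346), -1))) = Add(Mul(Add(-27592, Mul(-1, 132872)), Pow(87698, -1)), Mul(18, Pow(Add(352, Mul(-8, 346)), -1))) = Add(Mul(Add(-27592, -132872), Rational(1, 87698)), Mul(18, Pow(Add(352, -2768), -1))) = Add(Mul(-160464, Rational(1, 87698)), Mul(18, Pow(-2416, -1))) = Add(Rational(-80232, 43849), Mul(18, Rational(-1, 2416))) = Add(Rational(-80232, 43849), Rational(-9, 1208)) = Rational(-97314897, 52969592)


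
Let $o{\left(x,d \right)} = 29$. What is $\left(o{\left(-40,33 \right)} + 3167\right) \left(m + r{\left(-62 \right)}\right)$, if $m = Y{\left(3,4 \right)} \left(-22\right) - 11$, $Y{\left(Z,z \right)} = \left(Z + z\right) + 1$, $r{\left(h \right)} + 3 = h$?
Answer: $-805392$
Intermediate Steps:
$r{\left(h \right)} = -3 + h$
$Y{\left(Z,z \right)} = 1 + Z + z$
$m = -187$ ($m = \left(1 + 3 + 4\right) \left(-22\right) - 11 = 8 \left(-22\right) - 11 = -176 - 11 = -187$)
$\left(o{\left(-40,33 \right)} + 3167\right) \left(m + r{\left(-62 \right)}\right) = \left(29 + 3167\right) \left(-187 - 65\right) = 3196 \left(-187 - 65\right) = 3196 \left(-252\right) = -805392$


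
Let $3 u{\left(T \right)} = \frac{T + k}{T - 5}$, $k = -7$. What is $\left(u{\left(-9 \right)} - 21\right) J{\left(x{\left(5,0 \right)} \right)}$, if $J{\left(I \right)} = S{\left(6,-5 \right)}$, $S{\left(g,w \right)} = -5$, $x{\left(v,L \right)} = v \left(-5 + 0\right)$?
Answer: $\frac{2165}{21} \approx 103.1$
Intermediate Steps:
$u{\left(T \right)} = \frac{-7 + T}{3 \left(-5 + T\right)}$ ($u{\left(T \right)} = \frac{\left(T - 7\right) \frac{1}{T - 5}}{3} = \frac{\left(-7 + T\right) \frac{1}{-5 + T}}{3} = \frac{\frac{1}{-5 + T} \left(-7 + T\right)}{3} = \frac{-7 + T}{3 \left(-5 + T\right)}$)
$x{\left(v,L \right)} = - 5 v$ ($x{\left(v,L \right)} = v \left(-5\right) = - 5 v$)
$J{\left(I \right)} = -5$
$\left(u{\left(-9 \right)} - 21\right) J{\left(x{\left(5,0 \right)} \right)} = \left(\frac{-7 - 9}{3 \left(-5 - 9\right)} - 21\right) \left(-5\right) = \left(\frac{1}{3} \frac{1}{-14} \left(-16\right) - 21\right) \left(-5\right) = \left(\frac{1}{3} \left(- \frac{1}{14}\right) \left(-16\right) - 21\right) \left(-5\right) = \left(\frac{8}{21} - 21\right) \left(-5\right) = \left(- \frac{433}{21}\right) \left(-5\right) = \frac{2165}{21}$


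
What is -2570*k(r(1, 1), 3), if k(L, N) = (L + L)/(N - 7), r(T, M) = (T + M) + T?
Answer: 3855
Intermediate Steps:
r(T, M) = M + 2*T (r(T, M) = (M + T) + T = M + 2*T)
k(L, N) = 2*L/(-7 + N) (k(L, N) = (2*L)/(-7 + N) = 2*L/(-7 + N))
-2570*k(r(1, 1), 3) = -5140*(1 + 2*1)/(-7 + 3) = -5140*(1 + 2)/(-4) = -5140*3*(-1)/4 = -2570*(-3/2) = 3855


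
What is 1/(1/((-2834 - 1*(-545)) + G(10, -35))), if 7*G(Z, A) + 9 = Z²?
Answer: -2276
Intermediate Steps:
G(Z, A) = -9/7 + Z²/7
1/(1/((-2834 - 1*(-545)) + G(10, -35))) = 1/(1/((-2834 - 1*(-545)) + (-9/7 + (⅐)*10²))) = 1/(1/((-2834 + 545) + (-9/7 + (⅐)*100))) = 1/(1/(-2289 + (-9/7 + 100/7))) = 1/(1/(-2289 + 13)) = 1/(1/(-2276)) = 1/(-1/2276) = -2276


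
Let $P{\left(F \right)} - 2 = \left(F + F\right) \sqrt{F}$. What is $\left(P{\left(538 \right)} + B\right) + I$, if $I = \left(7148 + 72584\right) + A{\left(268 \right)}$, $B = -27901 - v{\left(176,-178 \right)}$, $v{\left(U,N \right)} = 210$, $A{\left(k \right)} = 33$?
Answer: $51656 + 1076 \sqrt{538} \approx 76614.0$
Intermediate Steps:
$P{\left(F \right)} = 2 + 2 F^{\frac{3}{2}}$ ($P{\left(F \right)} = 2 + \left(F + F\right) \sqrt{F} = 2 + 2 F \sqrt{F} = 2 + 2 F^{\frac{3}{2}}$)
$B = -28111$ ($B = -27901 - 210 = -28111$)
$I = 79765$ ($I = \left(7148 + 72584\right) + 33 = 79732 + 33 = 79765$)
$\left(P{\left(538 \right)} + B\right) + I = \left(\left(2 + 2 \cdot 538^{\frac{3}{2}}\right) - 28111\right) + 79765 = \left(\left(2 + 2 \cdot 538 \sqrt{538}\right) - 28111\right) + 79765 = \left(\left(2 + 1076 \sqrt{538}\right) - 28111\right) + 79765 = \left(-28109 + 1076 \sqrt{538}\right) + 79765 = 51656 + 1076 \sqrt{538}$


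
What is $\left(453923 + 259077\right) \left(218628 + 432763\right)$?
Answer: $464441783000$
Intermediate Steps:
$\left(453923 + 259077\right) \left(218628 + 432763\right) = 713000 \cdot 651391 = 464441783000$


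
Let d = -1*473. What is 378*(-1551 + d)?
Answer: -765072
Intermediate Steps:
d = -473
378*(-1551 + d) = 378*(-1551 - 473) = 378*(-2024) = -765072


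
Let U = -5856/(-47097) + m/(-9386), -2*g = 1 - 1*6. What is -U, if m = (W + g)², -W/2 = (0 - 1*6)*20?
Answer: 3619511387/589403256 ≈ 6.1410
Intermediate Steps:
W = 240 (W = -2*(0 - 1*6)*20 = -2*(0 - 6)*20 = -(-12)*20 = -2*(-120) = 240)
g = 5/2 (g = -(1 - 1*6)/2 = -(1 - 6)/2 = -½*(-5) = 5/2 ≈ 2.5000)
m = 235225/4 (m = (240 + 5/2)² = (485/2)² = 235225/4 ≈ 58806.)
U = -3619511387/589403256 (U = -5856/(-47097) + (235225/4)/(-9386) = -5856*(-1/47097) + (235225/4)*(-1/9386) = 1952/15699 - 235225/37544 = -3619511387/589403256 ≈ -6.1410)
-U = -1*(-3619511387/589403256) = 3619511387/589403256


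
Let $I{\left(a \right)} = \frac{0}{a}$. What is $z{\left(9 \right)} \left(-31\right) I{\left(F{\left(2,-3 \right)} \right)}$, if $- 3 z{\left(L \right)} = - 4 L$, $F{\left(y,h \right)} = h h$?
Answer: $0$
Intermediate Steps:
$F{\left(y,h \right)} = h^{2}$
$I{\left(a \right)} = 0$
$z{\left(L \right)} = \frac{4 L}{3}$ ($z{\left(L \right)} = - \frac{\left(-4\right) L}{3} = \frac{4 L}{3}$)
$z{\left(9 \right)} \left(-31\right) I{\left(F{\left(2,-3 \right)} \right)} = \frac{4}{3} \cdot 9 \left(-31\right) 0 = 12 \left(-31\right) 0 = \left(-372\right) 0 = 0$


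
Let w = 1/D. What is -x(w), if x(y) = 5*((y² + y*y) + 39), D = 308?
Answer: -9249245/47432 ≈ -195.00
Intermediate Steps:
w = 1/308 ≈ 0.0032468
x(y) = 195 + 10*y² (x(y) = 5*((y² + y²) + 39) = 5*(2*y² + 39) = 5*(39 + 2*y²) = 195 + 10*y²)
-x(w) = -(195 + 10*(1/308)²) = -(195 + 10*(1/94864)) = -(195 + 5/47432) = -1*9249245/47432 = -9249245/47432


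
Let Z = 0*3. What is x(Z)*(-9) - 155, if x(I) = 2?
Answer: -173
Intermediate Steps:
Z = 0
x(Z)*(-9) - 155 = 2*(-9) - 155 = -18 - 155 = -173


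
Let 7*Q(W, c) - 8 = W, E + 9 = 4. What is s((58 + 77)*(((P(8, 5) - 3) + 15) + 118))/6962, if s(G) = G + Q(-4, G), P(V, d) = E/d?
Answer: 121909/48734 ≈ 2.5015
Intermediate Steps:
E = -5 (E = -9 + 4 = -5)
P(V, d) = -5/d
Q(W, c) = 8/7 + W/7
s(G) = 4/7 + G (s(G) = G + (8/7 + (⅐)*(-4)) = G + (8/7 - 4/7) = G + 4/7 = 4/7 + G)
s((58 + 77)*(((P(8, 5) - 3) + 15) + 118))/6962 = (4/7 + (58 + 77)*(((-5/5 - 3) + 15) + 118))/6962 = (4/7 + 135*(((-5*⅕ - 3) + 15) + 118))*(1/6962) = (4/7 + 135*(((-1 - 3) + 15) + 118))*(1/6962) = (4/7 + 135*((-4 + 15) + 118))*(1/6962) = (4/7 + 135*(11 + 118))*(1/6962) = (4/7 + 135*129)*(1/6962) = (4/7 + 17415)*(1/6962) = (121909/7)*(1/6962) = 121909/48734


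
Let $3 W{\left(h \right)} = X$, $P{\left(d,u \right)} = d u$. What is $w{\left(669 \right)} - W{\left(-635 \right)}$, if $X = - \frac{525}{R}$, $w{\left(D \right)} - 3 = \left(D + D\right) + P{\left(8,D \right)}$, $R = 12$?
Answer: $\frac{80491}{12} \approx 6707.6$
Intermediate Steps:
$w{\left(D \right)} = 3 + 10 D$ ($w{\left(D \right)} = 3 + \left(\left(D + D\right) + 8 D\right) = 3 + \left(2 D + 8 D\right) = 3 + 10 D$)
$X = - \frac{175}{4}$ ($X = - \frac{525}{12} = \left(-525\right) \frac{1}{12} = - \frac{175}{4} \approx -43.75$)
$W{\left(h \right)} = - \frac{175}{12}$ ($W{\left(h \right)} = \frac{1}{3} \left(- \frac{175}{4}\right) = - \frac{175}{12}$)
$w{\left(669 \right)} - W{\left(-635 \right)} = \left(3 + 10 \cdot 669\right) - - \frac{175}{12} = \left(3 + 6690\right) + \frac{175}{12} = 6693 + \frac{175}{12} = \frac{80491}{12}$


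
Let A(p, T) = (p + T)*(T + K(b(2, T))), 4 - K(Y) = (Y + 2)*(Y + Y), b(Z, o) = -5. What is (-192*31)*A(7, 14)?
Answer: 1499904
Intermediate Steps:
K(Y) = 4 - 2*Y*(2 + Y) (K(Y) = 4 - (Y + 2)*(Y + Y) = 4 - (2 + Y)*2*Y = 4 - 2*Y*(2 + Y))
A(p, T) = (-26 + T)*(T + p) (A(p, T) = (p + T)*(T + (4 - 4*(-5) - 2*(-5)²)) = (T + p)*(T + (4 + 20 - 2*25)) = (T + p)*(T + (4 + 20 - 50)) = (T + p)*(T - 26) = (T + p)*(-26 + T) = (-26 + T)*(T + p))
(-192*31)*A(7, 14) = (-192*31)*(14² - 26*14 - 26*7 + 14*7) = -5952*(196 - 364 - 182 + 98) = -5952*(-252) = 1499904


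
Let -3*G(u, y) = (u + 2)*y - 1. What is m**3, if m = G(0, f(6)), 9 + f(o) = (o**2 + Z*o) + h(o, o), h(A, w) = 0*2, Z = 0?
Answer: -148877/27 ≈ -5514.0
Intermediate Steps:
h(A, w) = 0
f(o) = -9 + o**2 (f(o) = -9 + ((o**2 + 0*o) + 0) = -9 + ((o**2 + 0) + 0) = -9 + (o**2 + 0) = -9 + o**2)
G(u, y) = 1/3 - y*(2 + u)/3 (G(u, y) = -((u + 2)*y - 1)/3 = -((2 + u)*y - 1)/3 = -(y*(2 + u) - 1)/3 = -(-1 + y*(2 + u))/3 = 1/3 - y*(2 + u)/3)
m = -53/3 (m = 1/3 - 2*(-9 + 6**2)/3 - 1/3*0*(-9 + 6**2) = 1/3 - 2*(-9 + 36)/3 - 1/3*0*(-9 + 36) = 1/3 - 2/3*27 - 1/3*0*27 = 1/3 - 18 + 0 = -53/3 ≈ -17.667)
m**3 = (-53/3)**3 = -148877/27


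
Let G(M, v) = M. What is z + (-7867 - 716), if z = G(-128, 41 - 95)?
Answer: -8711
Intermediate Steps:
z = -128
z + (-7867 - 716) = -128 + (-7867 - 716) = -128 - 8583 = -8711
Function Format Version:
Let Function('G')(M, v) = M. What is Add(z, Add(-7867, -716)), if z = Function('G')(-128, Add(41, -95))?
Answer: -8711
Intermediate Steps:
z = -128
Add(z, Add(-7867, -716)) = Add(-128, Add(-7867, -716)) = Add(-128, -8583) = -8711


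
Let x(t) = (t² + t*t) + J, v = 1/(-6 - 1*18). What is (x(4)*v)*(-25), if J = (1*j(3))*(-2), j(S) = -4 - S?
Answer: 575/12 ≈ 47.917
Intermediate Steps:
J = 14 (J = (1*(-4 - 1*3))*(-2) = (1*(-4 - 3))*(-2) = (1*(-7))*(-2) = -7*(-2) = 14)
v = -1/24 (v = 1/(-6 - 18) = 1/(-24) = -1/24 ≈ -0.041667)
x(t) = 14 + 2*t² (x(t) = (t² + t*t) + 14 = (t² + t²) + 14 = 2*t² + 14 = 14 + 2*t²)
(x(4)*v)*(-25) = ((14 + 2*4²)*(-1/24))*(-25) = ((14 + 2*16)*(-1/24))*(-25) = ((14 + 32)*(-1/24))*(-25) = (46*(-1/24))*(-25) = -23/12*(-25) = 575/12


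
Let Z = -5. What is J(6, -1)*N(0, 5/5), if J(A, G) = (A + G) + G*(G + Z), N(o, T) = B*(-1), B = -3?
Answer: 33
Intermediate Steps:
N(o, T) = 3 (N(o, T) = -3*(-1) = 3)
J(A, G) = A + G + G*(-5 + G) (J(A, G) = (A + G) + G*(G - 5) = (A + G) + G*(-5 + G) = A + G + G*(-5 + G))
J(6, -1)*N(0, 5/5) = (6 + (-1)² - 4*(-1))*3 = (6 + 1 + 4)*3 = 11*3 = 33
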